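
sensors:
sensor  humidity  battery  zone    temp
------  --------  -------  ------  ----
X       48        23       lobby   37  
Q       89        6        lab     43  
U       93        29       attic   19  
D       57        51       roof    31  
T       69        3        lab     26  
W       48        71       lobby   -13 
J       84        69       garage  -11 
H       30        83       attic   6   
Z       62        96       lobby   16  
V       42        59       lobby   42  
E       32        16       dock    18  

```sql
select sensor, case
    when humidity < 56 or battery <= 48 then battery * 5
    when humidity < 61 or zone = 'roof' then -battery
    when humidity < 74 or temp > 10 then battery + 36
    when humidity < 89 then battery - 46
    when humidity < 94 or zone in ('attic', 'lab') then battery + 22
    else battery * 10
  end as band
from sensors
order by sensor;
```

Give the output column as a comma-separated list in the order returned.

-51, 80, 415, 23, 30, 15, 145, 295, 355, 115, 132

sensor=D: humidity < 61 or zone = 'roof' → -51
sensor=E: humidity < 56 or battery <= 48 → 80
sensor=H: humidity < 56 or battery <= 48 → 415
sensor=J: humidity < 89 → 23
sensor=Q: humidity < 56 or battery <= 48 → 30
sensor=T: humidity < 56 or battery <= 48 → 15
sensor=U: humidity < 56 or battery <= 48 → 145
sensor=V: humidity < 56 or battery <= 48 → 295
sensor=W: humidity < 56 or battery <= 48 → 355
sensor=X: humidity < 56 or battery <= 48 → 115
sensor=Z: humidity < 74 or temp > 10 → 132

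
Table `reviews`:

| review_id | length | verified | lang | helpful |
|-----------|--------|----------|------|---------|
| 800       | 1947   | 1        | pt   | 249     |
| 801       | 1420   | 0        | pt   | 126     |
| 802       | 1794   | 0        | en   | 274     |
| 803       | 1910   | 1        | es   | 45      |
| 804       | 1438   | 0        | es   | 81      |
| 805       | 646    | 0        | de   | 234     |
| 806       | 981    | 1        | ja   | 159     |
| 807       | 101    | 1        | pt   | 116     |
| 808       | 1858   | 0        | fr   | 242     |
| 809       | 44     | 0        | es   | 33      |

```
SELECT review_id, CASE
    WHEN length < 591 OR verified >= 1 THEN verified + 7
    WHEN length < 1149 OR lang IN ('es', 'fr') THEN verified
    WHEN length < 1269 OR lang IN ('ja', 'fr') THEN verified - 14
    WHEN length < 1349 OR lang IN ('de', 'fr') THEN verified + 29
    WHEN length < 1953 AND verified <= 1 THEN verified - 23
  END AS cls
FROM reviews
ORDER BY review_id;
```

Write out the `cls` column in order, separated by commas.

review_id=800: length < 591 OR verified >= 1 → 8
review_id=801: length < 1953 AND verified <= 1 → -23
review_id=802: length < 1953 AND verified <= 1 → -23
review_id=803: length < 591 OR verified >= 1 → 8
review_id=804: length < 1149 OR lang IN ('es', 'fr') → 0
review_id=805: length < 1149 OR lang IN ('es', 'fr') → 0
review_id=806: length < 591 OR verified >= 1 → 8
review_id=807: length < 591 OR verified >= 1 → 8
review_id=808: length < 1149 OR lang IN ('es', 'fr') → 0
review_id=809: length < 591 OR verified >= 1 → 7

8, -23, -23, 8, 0, 0, 8, 8, 0, 7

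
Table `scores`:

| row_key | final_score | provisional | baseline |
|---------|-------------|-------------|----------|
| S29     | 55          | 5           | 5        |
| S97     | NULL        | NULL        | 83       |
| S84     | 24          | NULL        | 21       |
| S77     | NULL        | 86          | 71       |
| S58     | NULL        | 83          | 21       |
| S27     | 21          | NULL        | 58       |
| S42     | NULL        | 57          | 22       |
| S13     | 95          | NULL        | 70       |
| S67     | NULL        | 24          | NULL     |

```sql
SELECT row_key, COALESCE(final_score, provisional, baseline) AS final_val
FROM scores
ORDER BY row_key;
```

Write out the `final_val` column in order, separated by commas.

95, 21, 55, 57, 83, 24, 86, 24, 83

row_key=S13: final_score=95 → 95
row_key=S27: final_score=21 → 21
row_key=S29: final_score=55 → 55
row_key=S42: final_score=NULL, provisional=57 → 57
row_key=S58: final_score=NULL, provisional=83 → 83
row_key=S67: final_score=NULL, provisional=24 → 24
row_key=S77: final_score=NULL, provisional=86 → 86
row_key=S84: final_score=24 → 24
row_key=S97: final_score=NULL, provisional=NULL, baseline=83 → 83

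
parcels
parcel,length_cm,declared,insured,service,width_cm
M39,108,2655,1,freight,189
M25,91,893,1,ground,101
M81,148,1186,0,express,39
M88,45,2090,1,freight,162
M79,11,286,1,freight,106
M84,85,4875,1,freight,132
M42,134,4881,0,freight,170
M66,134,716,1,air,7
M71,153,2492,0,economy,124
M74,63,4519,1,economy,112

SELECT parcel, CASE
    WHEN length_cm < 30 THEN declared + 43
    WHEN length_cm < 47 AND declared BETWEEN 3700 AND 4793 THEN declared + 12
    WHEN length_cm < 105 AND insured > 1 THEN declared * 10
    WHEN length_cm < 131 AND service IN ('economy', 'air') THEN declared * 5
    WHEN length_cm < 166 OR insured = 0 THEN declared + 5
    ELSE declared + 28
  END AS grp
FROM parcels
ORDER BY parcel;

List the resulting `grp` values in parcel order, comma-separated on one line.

parcel=M25: length_cm < 166 OR insured = 0 → 898
parcel=M39: length_cm < 166 OR insured = 0 → 2660
parcel=M42: length_cm < 166 OR insured = 0 → 4886
parcel=M66: length_cm < 166 OR insured = 0 → 721
parcel=M71: length_cm < 166 OR insured = 0 → 2497
parcel=M74: length_cm < 131 AND service IN ('economy', 'air') → 22595
parcel=M79: length_cm < 30 → 329
parcel=M81: length_cm < 166 OR insured = 0 → 1191
parcel=M84: length_cm < 166 OR insured = 0 → 4880
parcel=M88: length_cm < 166 OR insured = 0 → 2095

898, 2660, 4886, 721, 2497, 22595, 329, 1191, 4880, 2095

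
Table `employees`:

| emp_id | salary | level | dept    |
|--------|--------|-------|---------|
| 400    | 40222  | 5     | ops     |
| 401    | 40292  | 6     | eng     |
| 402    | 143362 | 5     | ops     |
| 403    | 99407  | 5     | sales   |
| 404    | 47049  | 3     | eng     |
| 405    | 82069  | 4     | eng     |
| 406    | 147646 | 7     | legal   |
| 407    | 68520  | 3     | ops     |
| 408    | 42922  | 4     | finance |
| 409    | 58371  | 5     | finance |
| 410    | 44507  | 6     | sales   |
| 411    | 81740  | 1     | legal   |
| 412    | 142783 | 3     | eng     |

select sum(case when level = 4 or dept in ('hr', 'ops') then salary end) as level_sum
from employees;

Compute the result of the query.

377095

emp_id=400: ✓ → 40222
emp_id=401: ✗
emp_id=402: ✓ → 143362
emp_id=403: ✗
emp_id=404: ✗
emp_id=405: ✓ → 82069
emp_id=406: ✗
emp_id=407: ✓ → 68520
emp_id=408: ✓ → 42922
emp_id=409: ✗
emp_id=410: ✗
emp_id=411: ✗
emp_id=412: ✗
level_sum = 40222 + 143362 + 82069 + 68520 + 42922 = 377095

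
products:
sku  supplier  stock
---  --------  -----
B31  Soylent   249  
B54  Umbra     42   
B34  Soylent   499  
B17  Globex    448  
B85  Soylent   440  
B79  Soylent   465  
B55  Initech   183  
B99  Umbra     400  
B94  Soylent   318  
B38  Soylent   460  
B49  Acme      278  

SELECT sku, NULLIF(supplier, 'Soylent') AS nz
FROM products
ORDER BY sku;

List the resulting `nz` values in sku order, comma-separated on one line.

sku=B17: supplier=Globex vs Soylent: differ → Globex
sku=B31: supplier=Soylent vs Soylent: equal → NULL
sku=B34: supplier=Soylent vs Soylent: equal → NULL
sku=B38: supplier=Soylent vs Soylent: equal → NULL
sku=B49: supplier=Acme vs Soylent: differ → Acme
sku=B54: supplier=Umbra vs Soylent: differ → Umbra
sku=B55: supplier=Initech vs Soylent: differ → Initech
sku=B79: supplier=Soylent vs Soylent: equal → NULL
sku=B85: supplier=Soylent vs Soylent: equal → NULL
sku=B94: supplier=Soylent vs Soylent: equal → NULL
sku=B99: supplier=Umbra vs Soylent: differ → Umbra

Globex, NULL, NULL, NULL, Acme, Umbra, Initech, NULL, NULL, NULL, Umbra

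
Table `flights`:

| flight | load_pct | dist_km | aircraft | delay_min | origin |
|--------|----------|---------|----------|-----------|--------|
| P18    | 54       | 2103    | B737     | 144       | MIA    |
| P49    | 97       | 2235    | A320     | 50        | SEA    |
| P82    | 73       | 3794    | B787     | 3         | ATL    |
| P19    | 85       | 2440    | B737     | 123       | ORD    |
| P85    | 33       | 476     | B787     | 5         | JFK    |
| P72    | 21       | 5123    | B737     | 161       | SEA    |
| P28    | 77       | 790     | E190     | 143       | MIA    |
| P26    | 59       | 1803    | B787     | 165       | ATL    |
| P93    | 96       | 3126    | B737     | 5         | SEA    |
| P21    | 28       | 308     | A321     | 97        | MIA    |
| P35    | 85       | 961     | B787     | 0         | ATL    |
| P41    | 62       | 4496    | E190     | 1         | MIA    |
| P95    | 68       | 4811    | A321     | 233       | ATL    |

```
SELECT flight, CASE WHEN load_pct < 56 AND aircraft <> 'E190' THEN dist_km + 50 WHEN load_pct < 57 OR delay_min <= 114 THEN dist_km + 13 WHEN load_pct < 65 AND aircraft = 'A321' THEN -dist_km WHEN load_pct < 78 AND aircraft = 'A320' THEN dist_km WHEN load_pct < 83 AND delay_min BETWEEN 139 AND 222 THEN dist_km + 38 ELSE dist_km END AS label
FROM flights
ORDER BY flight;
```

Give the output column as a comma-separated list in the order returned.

flight=P18: load_pct < 56 AND aircraft <> 'E190' → 2153
flight=P19: ELSE → 2440
flight=P21: load_pct < 56 AND aircraft <> 'E190' → 358
flight=P26: load_pct < 83 AND delay_min BETWEEN 139 AND 222 → 1841
flight=P28: load_pct < 83 AND delay_min BETWEEN 139 AND 222 → 828
flight=P35: load_pct < 57 OR delay_min <= 114 → 974
flight=P41: load_pct < 57 OR delay_min <= 114 → 4509
flight=P49: load_pct < 57 OR delay_min <= 114 → 2248
flight=P72: load_pct < 56 AND aircraft <> 'E190' → 5173
flight=P82: load_pct < 57 OR delay_min <= 114 → 3807
flight=P85: load_pct < 56 AND aircraft <> 'E190' → 526
flight=P93: load_pct < 57 OR delay_min <= 114 → 3139
flight=P95: ELSE → 4811

2153, 2440, 358, 1841, 828, 974, 4509, 2248, 5173, 3807, 526, 3139, 4811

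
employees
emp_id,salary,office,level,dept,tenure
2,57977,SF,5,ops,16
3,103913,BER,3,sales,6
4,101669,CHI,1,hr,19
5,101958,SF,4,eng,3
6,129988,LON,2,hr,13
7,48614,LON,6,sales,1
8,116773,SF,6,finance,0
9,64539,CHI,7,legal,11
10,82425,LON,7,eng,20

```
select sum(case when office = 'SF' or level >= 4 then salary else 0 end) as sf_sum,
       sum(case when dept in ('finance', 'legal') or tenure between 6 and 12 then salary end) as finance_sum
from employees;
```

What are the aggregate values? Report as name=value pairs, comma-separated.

sf_sum=472286, finance_sum=285225

[sf_sum: office = 'SF' or level >= 4]
emp_id=2: ✓ → 57977
emp_id=3: ✗
emp_id=4: ✗
emp_id=5: ✓ → 101958
emp_id=6: ✗
emp_id=7: ✓ → 48614
emp_id=8: ✓ → 116773
emp_id=9: ✓ → 64539
emp_id=10: ✓ → 82425
sf_sum = 57977 + 101958 + 48614 + 116773 + 64539 + 82425 = 472286
—
[finance_sum: dept in ('finance', 'legal') or tenure between 6 and 12]
emp_id=2: ✗
emp_id=3: ✓ → 103913
emp_id=4: ✗
emp_id=5: ✗
emp_id=6: ✗
emp_id=7: ✗
emp_id=8: ✓ → 116773
emp_id=9: ✓ → 64539
emp_id=10: ✗
finance_sum = 103913 + 116773 + 64539 = 285225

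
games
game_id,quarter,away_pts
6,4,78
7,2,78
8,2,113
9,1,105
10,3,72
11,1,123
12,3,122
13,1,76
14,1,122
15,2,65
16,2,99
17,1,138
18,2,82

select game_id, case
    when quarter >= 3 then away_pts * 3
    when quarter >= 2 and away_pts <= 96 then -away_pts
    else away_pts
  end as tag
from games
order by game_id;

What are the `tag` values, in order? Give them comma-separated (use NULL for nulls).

234, -78, 113, 105, 216, 123, 366, 76, 122, -65, 99, 138, -82

game_id=6: quarter >= 3 → 234
game_id=7: quarter >= 2 and away_pts <= 96 → -78
game_id=8: ELSE → 113
game_id=9: ELSE → 105
game_id=10: quarter >= 3 → 216
game_id=11: ELSE → 123
game_id=12: quarter >= 3 → 366
game_id=13: ELSE → 76
game_id=14: ELSE → 122
game_id=15: quarter >= 2 and away_pts <= 96 → -65
game_id=16: ELSE → 99
game_id=17: ELSE → 138
game_id=18: quarter >= 2 and away_pts <= 96 → -82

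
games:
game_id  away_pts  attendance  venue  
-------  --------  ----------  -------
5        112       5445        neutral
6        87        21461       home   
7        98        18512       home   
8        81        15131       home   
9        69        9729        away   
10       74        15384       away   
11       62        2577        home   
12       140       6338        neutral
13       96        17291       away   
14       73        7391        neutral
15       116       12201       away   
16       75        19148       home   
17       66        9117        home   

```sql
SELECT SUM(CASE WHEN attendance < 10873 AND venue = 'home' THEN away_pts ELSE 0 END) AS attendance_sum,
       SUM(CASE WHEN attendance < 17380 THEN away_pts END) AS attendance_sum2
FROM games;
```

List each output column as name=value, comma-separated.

[attendance_sum: attendance < 10873 AND venue = 'home']
game_id=5: ✗
game_id=6: ✗
game_id=7: ✗
game_id=8: ✗
game_id=9: ✗
game_id=10: ✗
game_id=11: ✓ → 62
game_id=12: ✗
game_id=13: ✗
game_id=14: ✗
game_id=15: ✗
game_id=16: ✗
game_id=17: ✓ → 66
attendance_sum = 62 + 66 = 128
—
[attendance_sum2: attendance < 17380]
game_id=5: ✓ → 112
game_id=6: ✗
game_id=7: ✗
game_id=8: ✓ → 81
game_id=9: ✓ → 69
game_id=10: ✓ → 74
game_id=11: ✓ → 62
game_id=12: ✓ → 140
game_id=13: ✓ → 96
game_id=14: ✓ → 73
game_id=15: ✓ → 116
game_id=16: ✗
game_id=17: ✓ → 66
attendance_sum2 = 112 + 81 + 69 + 74 + 62 + 140 + 96 + 73 + 116 + 66 = 889

attendance_sum=128, attendance_sum2=889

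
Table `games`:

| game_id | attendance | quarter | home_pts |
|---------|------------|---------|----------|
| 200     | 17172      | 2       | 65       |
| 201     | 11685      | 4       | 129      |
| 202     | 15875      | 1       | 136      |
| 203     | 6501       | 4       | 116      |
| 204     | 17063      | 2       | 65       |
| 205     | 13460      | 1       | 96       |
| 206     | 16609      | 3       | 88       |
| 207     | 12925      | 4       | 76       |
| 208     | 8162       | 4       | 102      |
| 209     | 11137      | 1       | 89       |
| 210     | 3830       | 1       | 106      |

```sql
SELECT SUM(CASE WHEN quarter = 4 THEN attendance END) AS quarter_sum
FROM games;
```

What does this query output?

39273

game_id=200: ✗
game_id=201: ✓ → 11685
game_id=202: ✗
game_id=203: ✓ → 6501
game_id=204: ✗
game_id=205: ✗
game_id=206: ✗
game_id=207: ✓ → 12925
game_id=208: ✓ → 8162
game_id=209: ✗
game_id=210: ✗
quarter_sum = 11685 + 6501 + 12925 + 8162 = 39273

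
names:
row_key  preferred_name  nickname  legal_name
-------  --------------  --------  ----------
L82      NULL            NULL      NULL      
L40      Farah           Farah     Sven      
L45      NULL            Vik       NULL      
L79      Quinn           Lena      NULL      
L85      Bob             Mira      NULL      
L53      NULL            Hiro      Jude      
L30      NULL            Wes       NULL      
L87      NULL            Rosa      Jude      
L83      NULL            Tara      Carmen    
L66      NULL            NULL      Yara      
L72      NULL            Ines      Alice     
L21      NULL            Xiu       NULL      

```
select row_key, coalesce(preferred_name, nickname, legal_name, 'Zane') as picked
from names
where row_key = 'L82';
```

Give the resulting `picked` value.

row_key = L82: preferred_name=NULL, nickname=NULL, legal_name=NULL.
preferred_name=NULL, nickname=NULL, legal_name=NULL, → literal Zane → Zane

Zane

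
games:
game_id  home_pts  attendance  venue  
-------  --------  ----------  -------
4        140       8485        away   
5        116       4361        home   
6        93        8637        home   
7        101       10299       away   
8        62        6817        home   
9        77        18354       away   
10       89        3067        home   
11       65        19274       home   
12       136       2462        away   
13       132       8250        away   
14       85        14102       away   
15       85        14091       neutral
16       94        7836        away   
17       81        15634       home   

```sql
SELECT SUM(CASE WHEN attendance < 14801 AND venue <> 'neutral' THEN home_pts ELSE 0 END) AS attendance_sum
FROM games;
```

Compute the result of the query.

game_id=4: ✓ → 140
game_id=5: ✓ → 116
game_id=6: ✓ → 93
game_id=7: ✓ → 101
game_id=8: ✓ → 62
game_id=9: ✗
game_id=10: ✓ → 89
game_id=11: ✗
game_id=12: ✓ → 136
game_id=13: ✓ → 132
game_id=14: ✓ → 85
game_id=15: ✗
game_id=16: ✓ → 94
game_id=17: ✗
attendance_sum = 140 + 116 + 93 + 101 + 62 + 89 + 136 + 132 + 85 + 94 = 1048

1048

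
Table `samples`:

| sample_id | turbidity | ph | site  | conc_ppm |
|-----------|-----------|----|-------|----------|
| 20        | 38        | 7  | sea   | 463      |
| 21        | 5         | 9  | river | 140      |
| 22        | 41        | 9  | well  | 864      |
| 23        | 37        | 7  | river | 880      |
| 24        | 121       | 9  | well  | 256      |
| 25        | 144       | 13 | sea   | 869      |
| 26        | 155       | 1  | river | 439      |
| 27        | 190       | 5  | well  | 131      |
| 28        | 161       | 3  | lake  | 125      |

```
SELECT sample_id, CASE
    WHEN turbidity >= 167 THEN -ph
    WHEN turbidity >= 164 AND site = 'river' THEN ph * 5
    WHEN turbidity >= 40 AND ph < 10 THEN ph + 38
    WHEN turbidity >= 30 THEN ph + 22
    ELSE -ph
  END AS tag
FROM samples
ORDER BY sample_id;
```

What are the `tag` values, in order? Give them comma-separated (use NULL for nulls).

29, -9, 47, 29, 47, 35, 39, -5, 41

sample_id=20: turbidity >= 30 → 29
sample_id=21: ELSE → -9
sample_id=22: turbidity >= 40 AND ph < 10 → 47
sample_id=23: turbidity >= 30 → 29
sample_id=24: turbidity >= 40 AND ph < 10 → 47
sample_id=25: turbidity >= 30 → 35
sample_id=26: turbidity >= 40 AND ph < 10 → 39
sample_id=27: turbidity >= 167 → -5
sample_id=28: turbidity >= 40 AND ph < 10 → 41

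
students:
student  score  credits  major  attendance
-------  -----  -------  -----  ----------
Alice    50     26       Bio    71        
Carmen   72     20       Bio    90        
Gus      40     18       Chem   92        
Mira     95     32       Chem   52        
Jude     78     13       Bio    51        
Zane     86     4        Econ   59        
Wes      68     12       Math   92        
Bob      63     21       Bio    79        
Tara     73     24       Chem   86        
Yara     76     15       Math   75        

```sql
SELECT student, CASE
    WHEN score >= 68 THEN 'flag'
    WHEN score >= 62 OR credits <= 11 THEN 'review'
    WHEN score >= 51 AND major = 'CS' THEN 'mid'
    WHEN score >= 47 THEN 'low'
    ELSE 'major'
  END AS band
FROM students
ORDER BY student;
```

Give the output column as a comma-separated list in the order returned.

low, review, flag, major, flag, flag, flag, flag, flag, flag

student=Alice: score >= 47 → low
student=Bob: score >= 62 OR credits <= 11 → review
student=Carmen: score >= 68 → flag
student=Gus: ELSE → major
student=Jude: score >= 68 → flag
student=Mira: score >= 68 → flag
student=Tara: score >= 68 → flag
student=Wes: score >= 68 → flag
student=Yara: score >= 68 → flag
student=Zane: score >= 68 → flag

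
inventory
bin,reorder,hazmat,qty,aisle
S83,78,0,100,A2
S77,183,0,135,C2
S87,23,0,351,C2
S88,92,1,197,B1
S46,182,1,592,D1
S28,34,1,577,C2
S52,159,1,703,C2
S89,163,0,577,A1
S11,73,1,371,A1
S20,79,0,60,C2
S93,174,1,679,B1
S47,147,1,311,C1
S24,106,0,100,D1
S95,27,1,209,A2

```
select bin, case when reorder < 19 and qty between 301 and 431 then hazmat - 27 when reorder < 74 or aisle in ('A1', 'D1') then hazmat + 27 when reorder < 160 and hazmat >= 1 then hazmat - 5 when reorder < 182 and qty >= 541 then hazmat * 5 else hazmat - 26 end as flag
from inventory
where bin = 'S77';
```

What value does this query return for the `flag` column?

bin = S77: reorder=183, hazmat=0, qty=135, aisle=C2.
reorder < 19 and qty between 301 and 431 → false
reorder < 74 or aisle in ('A1', 'D1') → false
reorder < 160 and hazmat >= 1 → false
reorder < 182 and qty >= 541 → false
No prior WHEN matched → ELSE → -26

-26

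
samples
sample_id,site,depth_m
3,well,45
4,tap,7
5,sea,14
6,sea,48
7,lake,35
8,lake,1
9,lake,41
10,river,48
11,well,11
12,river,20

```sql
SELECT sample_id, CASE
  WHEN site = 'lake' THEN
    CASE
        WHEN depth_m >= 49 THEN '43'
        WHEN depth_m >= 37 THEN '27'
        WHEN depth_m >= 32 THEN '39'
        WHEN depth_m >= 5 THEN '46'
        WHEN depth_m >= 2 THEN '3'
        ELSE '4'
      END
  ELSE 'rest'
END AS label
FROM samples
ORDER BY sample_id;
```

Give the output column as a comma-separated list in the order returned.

rest, rest, rest, rest, 39, 4, 27, rest, rest, rest

sample_id=3: site='well' → outer ELSE → rest
sample_id=4: site='tap' → outer ELSE → rest
sample_id=5: site='sea' → outer ELSE → rest
sample_id=6: site='sea' → outer ELSE → rest
sample_id=7: site='lake' → inner[depth_m >= 32] → 39
sample_id=8: site='lake' → inner[ELSE] → 4
sample_id=9: site='lake' → inner[depth_m >= 37] → 27
sample_id=10: site='river' → outer ELSE → rest
sample_id=11: site='well' → outer ELSE → rest
sample_id=12: site='river' → outer ELSE → rest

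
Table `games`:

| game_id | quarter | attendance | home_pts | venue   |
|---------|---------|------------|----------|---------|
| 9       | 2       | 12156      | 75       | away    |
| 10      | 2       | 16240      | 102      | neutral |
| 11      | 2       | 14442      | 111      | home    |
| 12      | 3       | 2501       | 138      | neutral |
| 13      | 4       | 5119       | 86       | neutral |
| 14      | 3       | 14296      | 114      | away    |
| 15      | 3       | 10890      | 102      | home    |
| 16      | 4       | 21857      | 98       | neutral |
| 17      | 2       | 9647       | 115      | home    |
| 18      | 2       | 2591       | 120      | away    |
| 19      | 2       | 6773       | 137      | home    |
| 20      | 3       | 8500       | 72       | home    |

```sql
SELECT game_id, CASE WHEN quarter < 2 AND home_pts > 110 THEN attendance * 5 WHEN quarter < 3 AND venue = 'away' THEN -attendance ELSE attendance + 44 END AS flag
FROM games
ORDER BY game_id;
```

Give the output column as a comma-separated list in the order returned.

-12156, 16284, 14486, 2545, 5163, 14340, 10934, 21901, 9691, -2591, 6817, 8544

game_id=9: quarter < 3 AND venue = 'away' → -12156
game_id=10: ELSE → 16284
game_id=11: ELSE → 14486
game_id=12: ELSE → 2545
game_id=13: ELSE → 5163
game_id=14: ELSE → 14340
game_id=15: ELSE → 10934
game_id=16: ELSE → 21901
game_id=17: ELSE → 9691
game_id=18: quarter < 3 AND venue = 'away' → -2591
game_id=19: ELSE → 6817
game_id=20: ELSE → 8544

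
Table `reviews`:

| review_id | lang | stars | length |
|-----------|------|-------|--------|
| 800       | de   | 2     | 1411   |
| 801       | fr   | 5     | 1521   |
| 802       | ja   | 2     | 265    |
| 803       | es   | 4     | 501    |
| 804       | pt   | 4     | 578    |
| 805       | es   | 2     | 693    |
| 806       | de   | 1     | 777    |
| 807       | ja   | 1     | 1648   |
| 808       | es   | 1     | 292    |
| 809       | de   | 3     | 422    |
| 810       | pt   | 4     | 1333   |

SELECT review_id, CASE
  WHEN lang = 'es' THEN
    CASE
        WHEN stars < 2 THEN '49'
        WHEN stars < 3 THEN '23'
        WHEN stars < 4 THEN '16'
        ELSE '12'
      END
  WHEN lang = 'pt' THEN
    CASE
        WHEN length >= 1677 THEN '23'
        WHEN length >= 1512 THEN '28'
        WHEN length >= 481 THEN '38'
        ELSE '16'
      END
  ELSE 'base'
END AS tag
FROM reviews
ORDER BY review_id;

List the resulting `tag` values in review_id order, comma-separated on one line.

base, base, base, 12, 38, 23, base, base, 49, base, 38

review_id=800: lang='de' → outer ELSE → base
review_id=801: lang='fr' → outer ELSE → base
review_id=802: lang='ja' → outer ELSE → base
review_id=803: lang='es' → inner[ELSE] → 12
review_id=804: lang='pt' → inner[length >= 481] → 38
review_id=805: lang='es' → inner[stars < 3] → 23
review_id=806: lang='de' → outer ELSE → base
review_id=807: lang='ja' → outer ELSE → base
review_id=808: lang='es' → inner[stars < 2] → 49
review_id=809: lang='de' → outer ELSE → base
review_id=810: lang='pt' → inner[length >= 481] → 38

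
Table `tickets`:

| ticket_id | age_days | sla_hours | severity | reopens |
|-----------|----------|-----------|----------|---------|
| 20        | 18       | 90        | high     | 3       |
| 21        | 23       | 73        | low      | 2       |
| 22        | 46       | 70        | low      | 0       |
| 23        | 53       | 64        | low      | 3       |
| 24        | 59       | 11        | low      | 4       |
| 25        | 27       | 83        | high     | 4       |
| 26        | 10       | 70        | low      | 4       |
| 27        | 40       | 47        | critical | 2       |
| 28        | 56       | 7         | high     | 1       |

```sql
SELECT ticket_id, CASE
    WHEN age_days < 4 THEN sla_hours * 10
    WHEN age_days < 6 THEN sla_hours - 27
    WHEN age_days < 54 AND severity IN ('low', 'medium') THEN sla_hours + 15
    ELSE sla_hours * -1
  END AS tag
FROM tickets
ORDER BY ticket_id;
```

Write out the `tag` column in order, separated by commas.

-90, 88, 85, 79, -11, -83, 85, -47, -7

ticket_id=20: ELSE → -90
ticket_id=21: age_days < 54 AND severity IN ('low', 'medium') → 88
ticket_id=22: age_days < 54 AND severity IN ('low', 'medium') → 85
ticket_id=23: age_days < 54 AND severity IN ('low', 'medium') → 79
ticket_id=24: ELSE → -11
ticket_id=25: ELSE → -83
ticket_id=26: age_days < 54 AND severity IN ('low', 'medium') → 85
ticket_id=27: ELSE → -47
ticket_id=28: ELSE → -7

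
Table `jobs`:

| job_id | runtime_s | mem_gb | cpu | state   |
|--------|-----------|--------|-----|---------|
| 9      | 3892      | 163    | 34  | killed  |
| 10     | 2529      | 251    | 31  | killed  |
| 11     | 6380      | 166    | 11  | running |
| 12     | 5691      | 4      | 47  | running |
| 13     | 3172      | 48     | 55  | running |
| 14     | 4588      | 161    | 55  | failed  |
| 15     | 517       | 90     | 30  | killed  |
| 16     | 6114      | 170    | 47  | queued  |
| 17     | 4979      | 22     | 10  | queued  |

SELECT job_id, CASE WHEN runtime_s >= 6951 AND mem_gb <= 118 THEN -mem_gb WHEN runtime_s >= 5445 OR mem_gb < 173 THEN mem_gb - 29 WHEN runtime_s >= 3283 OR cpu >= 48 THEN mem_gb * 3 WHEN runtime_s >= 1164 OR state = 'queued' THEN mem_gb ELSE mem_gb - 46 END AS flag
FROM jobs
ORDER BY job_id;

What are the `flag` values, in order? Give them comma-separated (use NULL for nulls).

134, 251, 137, -25, 19, 132, 61, 141, -7

job_id=9: runtime_s >= 5445 OR mem_gb < 173 → 134
job_id=10: runtime_s >= 1164 OR state = 'queued' → 251
job_id=11: runtime_s >= 5445 OR mem_gb < 173 → 137
job_id=12: runtime_s >= 5445 OR mem_gb < 173 → -25
job_id=13: runtime_s >= 5445 OR mem_gb < 173 → 19
job_id=14: runtime_s >= 5445 OR mem_gb < 173 → 132
job_id=15: runtime_s >= 5445 OR mem_gb < 173 → 61
job_id=16: runtime_s >= 5445 OR mem_gb < 173 → 141
job_id=17: runtime_s >= 5445 OR mem_gb < 173 → -7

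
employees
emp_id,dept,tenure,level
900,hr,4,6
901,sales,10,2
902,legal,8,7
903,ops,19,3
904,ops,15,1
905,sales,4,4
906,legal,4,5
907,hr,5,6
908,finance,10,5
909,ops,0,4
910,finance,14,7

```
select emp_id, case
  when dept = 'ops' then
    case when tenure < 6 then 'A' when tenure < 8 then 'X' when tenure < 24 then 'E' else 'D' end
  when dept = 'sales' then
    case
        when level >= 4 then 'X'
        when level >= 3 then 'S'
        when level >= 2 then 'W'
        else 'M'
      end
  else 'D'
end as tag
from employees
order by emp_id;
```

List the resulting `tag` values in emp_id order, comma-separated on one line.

emp_id=900: dept='hr' → outer ELSE → D
emp_id=901: dept='sales' → inner[level >= 2] → W
emp_id=902: dept='legal' → outer ELSE → D
emp_id=903: dept='ops' → inner[tenure < 24] → E
emp_id=904: dept='ops' → inner[tenure < 24] → E
emp_id=905: dept='sales' → inner[level >= 4] → X
emp_id=906: dept='legal' → outer ELSE → D
emp_id=907: dept='hr' → outer ELSE → D
emp_id=908: dept='finance' → outer ELSE → D
emp_id=909: dept='ops' → inner[tenure < 6] → A
emp_id=910: dept='finance' → outer ELSE → D

D, W, D, E, E, X, D, D, D, A, D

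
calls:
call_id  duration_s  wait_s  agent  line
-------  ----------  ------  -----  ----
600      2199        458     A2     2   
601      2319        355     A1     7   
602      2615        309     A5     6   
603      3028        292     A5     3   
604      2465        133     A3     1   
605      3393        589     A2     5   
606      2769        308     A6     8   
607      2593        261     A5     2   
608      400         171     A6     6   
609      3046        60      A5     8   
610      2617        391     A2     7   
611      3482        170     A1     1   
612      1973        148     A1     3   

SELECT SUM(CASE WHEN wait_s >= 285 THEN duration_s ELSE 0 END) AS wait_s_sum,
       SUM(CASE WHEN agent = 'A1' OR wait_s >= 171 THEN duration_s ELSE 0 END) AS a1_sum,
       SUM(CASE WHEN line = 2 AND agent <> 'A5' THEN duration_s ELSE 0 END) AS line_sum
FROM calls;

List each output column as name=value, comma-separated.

wait_s_sum=18940, a1_sum=27388, line_sum=2199

[wait_s_sum: wait_s >= 285]
call_id=600: ✓ → 2199
call_id=601: ✓ → 2319
call_id=602: ✓ → 2615
call_id=603: ✓ → 3028
call_id=604: ✗
call_id=605: ✓ → 3393
call_id=606: ✓ → 2769
call_id=607: ✗
call_id=608: ✗
call_id=609: ✗
call_id=610: ✓ → 2617
call_id=611: ✗
call_id=612: ✗
wait_s_sum = 2199 + 2319 + 2615 + 3028 + 3393 + 2769 + 2617 = 18940
—
[a1_sum: agent = 'A1' OR wait_s >= 171]
call_id=600: ✓ → 2199
call_id=601: ✓ → 2319
call_id=602: ✓ → 2615
call_id=603: ✓ → 3028
call_id=604: ✗
call_id=605: ✓ → 3393
call_id=606: ✓ → 2769
call_id=607: ✓ → 2593
call_id=608: ✓ → 400
call_id=609: ✗
call_id=610: ✓ → 2617
call_id=611: ✓ → 3482
call_id=612: ✓ → 1973
a1_sum = 2199 + 2319 + 2615 + 3028 + 3393 + 2769 + 2593 + 400 + 2617 + 3482 + 1973 = 27388
—
[line_sum: line = 2 AND agent <> 'A5']
call_id=600: ✓ → 2199
call_id=601: ✗
call_id=602: ✗
call_id=603: ✗
call_id=604: ✗
call_id=605: ✗
call_id=606: ✗
call_id=607: ✗
call_id=608: ✗
call_id=609: ✗
call_id=610: ✗
call_id=611: ✗
call_id=612: ✗
line_sum = 2199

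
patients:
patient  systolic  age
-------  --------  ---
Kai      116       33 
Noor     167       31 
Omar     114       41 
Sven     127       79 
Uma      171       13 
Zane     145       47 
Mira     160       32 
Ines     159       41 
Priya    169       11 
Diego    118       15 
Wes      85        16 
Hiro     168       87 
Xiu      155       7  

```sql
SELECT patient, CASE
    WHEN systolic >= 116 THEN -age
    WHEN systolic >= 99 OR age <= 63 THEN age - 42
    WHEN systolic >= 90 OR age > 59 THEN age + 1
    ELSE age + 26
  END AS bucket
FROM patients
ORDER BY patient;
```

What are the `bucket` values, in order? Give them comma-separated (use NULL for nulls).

patient=Diego: systolic >= 116 → -15
patient=Hiro: systolic >= 116 → -87
patient=Ines: systolic >= 116 → -41
patient=Kai: systolic >= 116 → -33
patient=Mira: systolic >= 116 → -32
patient=Noor: systolic >= 116 → -31
patient=Omar: systolic >= 99 OR age <= 63 → -1
patient=Priya: systolic >= 116 → -11
patient=Sven: systolic >= 116 → -79
patient=Uma: systolic >= 116 → -13
patient=Wes: systolic >= 99 OR age <= 63 → -26
patient=Xiu: systolic >= 116 → -7
patient=Zane: systolic >= 116 → -47

-15, -87, -41, -33, -32, -31, -1, -11, -79, -13, -26, -7, -47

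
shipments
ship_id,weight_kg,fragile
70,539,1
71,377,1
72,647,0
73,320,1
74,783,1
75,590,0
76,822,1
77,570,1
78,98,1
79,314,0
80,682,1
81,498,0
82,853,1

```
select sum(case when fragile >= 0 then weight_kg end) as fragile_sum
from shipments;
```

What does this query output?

7093

ship_id=70: ✓ → 539
ship_id=71: ✓ → 377
ship_id=72: ✓ → 647
ship_id=73: ✓ → 320
ship_id=74: ✓ → 783
ship_id=75: ✓ → 590
ship_id=76: ✓ → 822
ship_id=77: ✓ → 570
ship_id=78: ✓ → 98
ship_id=79: ✓ → 314
ship_id=80: ✓ → 682
ship_id=81: ✓ → 498
ship_id=82: ✓ → 853
fragile_sum = 539 + 377 + 647 + 320 + 783 + 590 + 822 + 570 + 98 + 314 + 682 + 498 + 853 = 7093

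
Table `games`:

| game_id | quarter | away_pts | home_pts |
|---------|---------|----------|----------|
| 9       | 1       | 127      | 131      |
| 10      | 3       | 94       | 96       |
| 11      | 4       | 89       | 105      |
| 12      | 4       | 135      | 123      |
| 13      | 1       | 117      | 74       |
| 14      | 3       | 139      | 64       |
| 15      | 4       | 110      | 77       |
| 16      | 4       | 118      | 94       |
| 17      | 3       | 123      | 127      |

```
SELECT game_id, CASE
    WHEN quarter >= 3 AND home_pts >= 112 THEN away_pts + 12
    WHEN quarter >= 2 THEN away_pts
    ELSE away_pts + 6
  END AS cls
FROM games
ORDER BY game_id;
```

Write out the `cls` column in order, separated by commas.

game_id=9: ELSE → 133
game_id=10: quarter >= 2 → 94
game_id=11: quarter >= 2 → 89
game_id=12: quarter >= 3 AND home_pts >= 112 → 147
game_id=13: ELSE → 123
game_id=14: quarter >= 2 → 139
game_id=15: quarter >= 2 → 110
game_id=16: quarter >= 2 → 118
game_id=17: quarter >= 3 AND home_pts >= 112 → 135

133, 94, 89, 147, 123, 139, 110, 118, 135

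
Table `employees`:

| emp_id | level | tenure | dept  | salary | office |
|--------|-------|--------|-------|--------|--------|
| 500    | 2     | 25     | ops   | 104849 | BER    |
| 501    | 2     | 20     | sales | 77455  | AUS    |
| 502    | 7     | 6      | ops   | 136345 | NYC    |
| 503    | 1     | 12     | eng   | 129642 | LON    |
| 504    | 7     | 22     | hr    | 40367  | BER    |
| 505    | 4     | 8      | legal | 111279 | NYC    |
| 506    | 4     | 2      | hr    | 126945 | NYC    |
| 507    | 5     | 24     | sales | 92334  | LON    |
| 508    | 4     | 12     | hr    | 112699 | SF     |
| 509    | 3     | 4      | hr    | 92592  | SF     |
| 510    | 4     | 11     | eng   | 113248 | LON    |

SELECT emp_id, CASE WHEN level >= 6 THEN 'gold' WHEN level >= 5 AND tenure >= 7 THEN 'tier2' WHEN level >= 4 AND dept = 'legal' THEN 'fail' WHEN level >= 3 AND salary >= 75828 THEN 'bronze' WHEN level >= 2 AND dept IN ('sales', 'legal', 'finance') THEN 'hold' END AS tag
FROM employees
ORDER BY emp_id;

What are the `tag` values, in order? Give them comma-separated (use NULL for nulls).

emp_id=500: (no match → NULL) → NULL
emp_id=501: level >= 2 AND dept IN ('sales', 'legal', 'finance') → hold
emp_id=502: level >= 6 → gold
emp_id=503: (no match → NULL) → NULL
emp_id=504: level >= 6 → gold
emp_id=505: level >= 4 AND dept = 'legal' → fail
emp_id=506: level >= 3 AND salary >= 75828 → bronze
emp_id=507: level >= 5 AND tenure >= 7 → tier2
emp_id=508: level >= 3 AND salary >= 75828 → bronze
emp_id=509: level >= 3 AND salary >= 75828 → bronze
emp_id=510: level >= 3 AND salary >= 75828 → bronze

NULL, hold, gold, NULL, gold, fail, bronze, tier2, bronze, bronze, bronze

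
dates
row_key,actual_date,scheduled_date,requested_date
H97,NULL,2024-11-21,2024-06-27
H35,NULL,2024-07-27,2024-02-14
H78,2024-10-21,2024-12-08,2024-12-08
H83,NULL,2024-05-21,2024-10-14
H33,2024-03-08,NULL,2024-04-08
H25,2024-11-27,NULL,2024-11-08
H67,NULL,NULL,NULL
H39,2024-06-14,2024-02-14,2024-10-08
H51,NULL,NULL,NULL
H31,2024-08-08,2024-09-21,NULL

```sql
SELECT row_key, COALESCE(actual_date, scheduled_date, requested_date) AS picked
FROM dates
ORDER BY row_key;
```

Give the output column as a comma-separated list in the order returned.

row_key=H25: actual_date=2024-11-27 → 2024-11-27
row_key=H31: actual_date=2024-08-08 → 2024-08-08
row_key=H33: actual_date=2024-03-08 → 2024-03-08
row_key=H35: actual_date=NULL, scheduled_date=2024-07-27 → 2024-07-27
row_key=H39: actual_date=2024-06-14 → 2024-06-14
row_key=H51: actual_date=NULL, scheduled_date=NULL, requested_date=NULL (all NULL) → NULL
row_key=H67: actual_date=NULL, scheduled_date=NULL, requested_date=NULL (all NULL) → NULL
row_key=H78: actual_date=2024-10-21 → 2024-10-21
row_key=H83: actual_date=NULL, scheduled_date=2024-05-21 → 2024-05-21
row_key=H97: actual_date=NULL, scheduled_date=2024-11-21 → 2024-11-21

2024-11-27, 2024-08-08, 2024-03-08, 2024-07-27, 2024-06-14, NULL, NULL, 2024-10-21, 2024-05-21, 2024-11-21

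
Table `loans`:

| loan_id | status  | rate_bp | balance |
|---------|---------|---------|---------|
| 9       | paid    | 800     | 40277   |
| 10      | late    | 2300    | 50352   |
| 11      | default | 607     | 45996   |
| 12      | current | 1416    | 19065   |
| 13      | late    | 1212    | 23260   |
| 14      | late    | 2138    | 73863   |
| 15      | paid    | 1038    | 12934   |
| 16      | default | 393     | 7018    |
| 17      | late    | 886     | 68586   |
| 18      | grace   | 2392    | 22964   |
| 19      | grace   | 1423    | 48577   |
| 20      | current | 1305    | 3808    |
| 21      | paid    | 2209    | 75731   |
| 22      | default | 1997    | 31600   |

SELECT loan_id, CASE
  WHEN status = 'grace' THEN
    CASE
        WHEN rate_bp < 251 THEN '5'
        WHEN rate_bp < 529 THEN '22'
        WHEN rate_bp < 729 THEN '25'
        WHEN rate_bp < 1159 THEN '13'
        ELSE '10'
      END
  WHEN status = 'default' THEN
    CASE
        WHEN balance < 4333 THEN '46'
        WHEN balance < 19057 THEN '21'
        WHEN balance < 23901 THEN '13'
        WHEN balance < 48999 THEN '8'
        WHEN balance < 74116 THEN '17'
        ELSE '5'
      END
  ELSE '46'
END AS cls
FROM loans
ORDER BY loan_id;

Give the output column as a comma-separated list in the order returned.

loan_id=9: status='paid' → outer ELSE → 46
loan_id=10: status='late' → outer ELSE → 46
loan_id=11: status='default' → inner[balance < 48999] → 8
loan_id=12: status='current' → outer ELSE → 46
loan_id=13: status='late' → outer ELSE → 46
loan_id=14: status='late' → outer ELSE → 46
loan_id=15: status='paid' → outer ELSE → 46
loan_id=16: status='default' → inner[balance < 19057] → 21
loan_id=17: status='late' → outer ELSE → 46
loan_id=18: status='grace' → inner[ELSE] → 10
loan_id=19: status='grace' → inner[ELSE] → 10
loan_id=20: status='current' → outer ELSE → 46
loan_id=21: status='paid' → outer ELSE → 46
loan_id=22: status='default' → inner[balance < 48999] → 8

46, 46, 8, 46, 46, 46, 46, 21, 46, 10, 10, 46, 46, 8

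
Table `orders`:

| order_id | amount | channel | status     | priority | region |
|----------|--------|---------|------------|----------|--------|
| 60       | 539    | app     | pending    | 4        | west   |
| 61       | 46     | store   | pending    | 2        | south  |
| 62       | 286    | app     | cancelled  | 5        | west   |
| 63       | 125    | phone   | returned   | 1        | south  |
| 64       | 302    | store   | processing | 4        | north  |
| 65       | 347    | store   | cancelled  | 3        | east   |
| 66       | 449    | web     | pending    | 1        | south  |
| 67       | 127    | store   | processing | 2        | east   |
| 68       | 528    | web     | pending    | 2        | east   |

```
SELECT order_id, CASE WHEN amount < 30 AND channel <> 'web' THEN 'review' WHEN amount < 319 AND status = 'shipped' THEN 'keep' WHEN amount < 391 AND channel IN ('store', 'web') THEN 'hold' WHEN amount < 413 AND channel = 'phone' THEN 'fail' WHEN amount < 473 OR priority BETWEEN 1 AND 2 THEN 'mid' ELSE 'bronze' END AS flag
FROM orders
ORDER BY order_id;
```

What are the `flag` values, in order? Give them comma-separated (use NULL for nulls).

order_id=60: ELSE → bronze
order_id=61: amount < 391 AND channel IN ('store', 'web') → hold
order_id=62: amount < 473 OR priority BETWEEN 1 AND 2 → mid
order_id=63: amount < 413 AND channel = 'phone' → fail
order_id=64: amount < 391 AND channel IN ('store', 'web') → hold
order_id=65: amount < 391 AND channel IN ('store', 'web') → hold
order_id=66: amount < 473 OR priority BETWEEN 1 AND 2 → mid
order_id=67: amount < 391 AND channel IN ('store', 'web') → hold
order_id=68: amount < 473 OR priority BETWEEN 1 AND 2 → mid

bronze, hold, mid, fail, hold, hold, mid, hold, mid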